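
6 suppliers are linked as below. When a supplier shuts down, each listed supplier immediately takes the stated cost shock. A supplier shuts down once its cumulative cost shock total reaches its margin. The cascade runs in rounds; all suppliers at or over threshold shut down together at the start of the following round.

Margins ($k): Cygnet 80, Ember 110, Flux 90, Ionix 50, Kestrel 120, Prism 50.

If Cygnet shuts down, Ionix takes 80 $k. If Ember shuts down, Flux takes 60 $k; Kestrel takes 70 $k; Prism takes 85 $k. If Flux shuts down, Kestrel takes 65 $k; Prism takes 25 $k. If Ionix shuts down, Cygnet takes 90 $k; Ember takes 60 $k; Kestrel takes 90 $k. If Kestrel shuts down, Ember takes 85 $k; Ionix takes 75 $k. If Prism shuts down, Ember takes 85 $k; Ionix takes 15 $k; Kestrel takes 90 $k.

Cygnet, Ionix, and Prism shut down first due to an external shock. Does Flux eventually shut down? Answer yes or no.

Round 1 — Cygnet, Ionix, Prism shut down (initial).
  Ember: +60+85 → 145 ≥ 110
  Kestrel: +90+90 → 180 ≥ 120
Round 2 — Ember, Kestrel shut down.
  Flux: +60 → 60 < 90
No further shutdowns.

no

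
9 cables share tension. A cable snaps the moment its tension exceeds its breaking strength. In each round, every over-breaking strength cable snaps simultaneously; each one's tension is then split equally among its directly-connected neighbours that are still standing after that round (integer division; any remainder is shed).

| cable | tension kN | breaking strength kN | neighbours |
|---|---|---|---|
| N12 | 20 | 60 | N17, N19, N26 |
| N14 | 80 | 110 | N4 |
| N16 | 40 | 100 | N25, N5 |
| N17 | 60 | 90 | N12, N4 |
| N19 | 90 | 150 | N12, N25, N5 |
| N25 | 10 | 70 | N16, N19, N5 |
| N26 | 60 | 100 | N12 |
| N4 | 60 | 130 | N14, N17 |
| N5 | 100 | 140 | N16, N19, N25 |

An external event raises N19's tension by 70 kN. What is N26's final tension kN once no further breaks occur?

Round 1 — N19 at 160 > 150. N19 snaps.
  N19 sheds 160 kN to N12, N25, N5: 53 each (1 lost).
    N12: 20+53 = 73 > 60
    N25: 10+53 = 63 ≤ 70
    N5: 100+53 = 153 > 140
Round 2 — N12, N5 snap.
  N12 sheds 73 kN to N17, N26: 36 each (1 lost).
    N17: 60+36 = 96 > 90
    N26: 60+36 = 96 ≤ 100
  N5 sheds 153 kN to N16, N25: 76 each (1 lost).
    N16: 40+76 = 116 > 100
    N25: 63+76 = 139 > 70
Round 3 — N16, N17, N25 snap.
  N16 sheds 116 kN: no online neighbours, lost.
  N17 sheds 96 kN to N4: 96 each.
    N4: 60+96 = 156 > 130
  N25 sheds 139 kN: no online neighbours, lost.
Round 4 — N4 snaps.
  N4 sheds 156 kN to N14: 156 each.
    N14: 80+156 = 236 > 110
Round 5 — N14 snaps.
  N14 sheds 236 kN: no online neighbours, lost.
No further breaks.

96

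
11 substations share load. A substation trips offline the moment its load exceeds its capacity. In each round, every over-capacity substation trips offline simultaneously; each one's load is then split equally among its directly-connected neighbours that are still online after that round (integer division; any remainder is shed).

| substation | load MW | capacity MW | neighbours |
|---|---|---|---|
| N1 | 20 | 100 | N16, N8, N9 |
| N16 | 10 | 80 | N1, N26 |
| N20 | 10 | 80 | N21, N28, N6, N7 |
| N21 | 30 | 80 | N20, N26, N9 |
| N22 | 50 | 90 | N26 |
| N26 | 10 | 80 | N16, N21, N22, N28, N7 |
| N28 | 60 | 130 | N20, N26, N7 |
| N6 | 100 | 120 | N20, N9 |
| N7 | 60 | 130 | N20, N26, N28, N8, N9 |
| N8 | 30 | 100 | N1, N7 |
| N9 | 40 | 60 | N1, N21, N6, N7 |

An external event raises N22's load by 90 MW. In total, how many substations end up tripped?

Round 1 — N22 at 140 > 90. N22 trips offline.
  N22 sheds 140 MW to N26: 140 each.
    N26: 10+140 = 150 > 80
Round 2 — N26 trips offline.
  N26 sheds 150 MW to N16, N21, N28, N7: 37 each (2 lost).
    N16: 10+37 = 47 ≤ 80
    N21: 30+37 = 67 ≤ 80
    N28: 60+37 = 97 ≤ 130
    N7: 60+37 = 97 ≤ 130
No further trips.

2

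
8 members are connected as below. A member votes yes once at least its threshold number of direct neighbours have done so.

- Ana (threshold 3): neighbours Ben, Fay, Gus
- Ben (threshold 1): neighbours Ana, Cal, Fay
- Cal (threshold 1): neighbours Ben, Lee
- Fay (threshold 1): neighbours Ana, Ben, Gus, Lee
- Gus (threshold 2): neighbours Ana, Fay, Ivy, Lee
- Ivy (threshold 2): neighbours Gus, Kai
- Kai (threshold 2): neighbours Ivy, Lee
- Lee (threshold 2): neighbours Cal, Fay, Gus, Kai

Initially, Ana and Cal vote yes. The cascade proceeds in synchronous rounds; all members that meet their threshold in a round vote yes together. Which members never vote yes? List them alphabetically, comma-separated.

Ivy, Kai

Round 1 — Ana, Cal vote yes (initial).
Round 2 — checking thresholds:
  Ben: 2 of 3 neighbours ≥ 1, votes yes.
  Fay: 1 of 4 neighbours ≥ 1, votes yes.
  Gus: 1 of 4 neighbours < 2, not yet.
  Lee: 1 of 4 neighbours < 2, not yet.
Round 3 — checking thresholds:
  Gus: 2 of 4 neighbours ≥ 2, votes yes.
  Lee: 2 of 4 neighbours ≥ 2, votes yes.
Round 4 — no new yes votes; cascade stops.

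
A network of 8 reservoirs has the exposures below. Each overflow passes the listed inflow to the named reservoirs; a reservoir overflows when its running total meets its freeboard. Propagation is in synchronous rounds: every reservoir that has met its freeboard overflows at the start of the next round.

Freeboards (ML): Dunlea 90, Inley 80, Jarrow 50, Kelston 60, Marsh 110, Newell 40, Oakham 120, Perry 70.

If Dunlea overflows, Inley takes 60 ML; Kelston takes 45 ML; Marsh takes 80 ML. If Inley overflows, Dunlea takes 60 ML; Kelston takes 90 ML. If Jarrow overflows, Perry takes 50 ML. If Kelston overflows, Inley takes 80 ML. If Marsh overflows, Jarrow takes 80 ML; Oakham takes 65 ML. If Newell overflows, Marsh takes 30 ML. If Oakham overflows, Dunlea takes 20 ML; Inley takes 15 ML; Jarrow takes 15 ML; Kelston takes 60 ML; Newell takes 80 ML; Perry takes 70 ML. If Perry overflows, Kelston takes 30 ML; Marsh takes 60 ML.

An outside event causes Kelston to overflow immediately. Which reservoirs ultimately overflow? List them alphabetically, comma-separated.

Inley, Kelston

Round 1 — Kelston overflows (initial).
  Inley: +80 → 80 ≥ 80
Round 2 — Inley overflows.
  Dunlea: +60 → 60 < 90
No further overflows.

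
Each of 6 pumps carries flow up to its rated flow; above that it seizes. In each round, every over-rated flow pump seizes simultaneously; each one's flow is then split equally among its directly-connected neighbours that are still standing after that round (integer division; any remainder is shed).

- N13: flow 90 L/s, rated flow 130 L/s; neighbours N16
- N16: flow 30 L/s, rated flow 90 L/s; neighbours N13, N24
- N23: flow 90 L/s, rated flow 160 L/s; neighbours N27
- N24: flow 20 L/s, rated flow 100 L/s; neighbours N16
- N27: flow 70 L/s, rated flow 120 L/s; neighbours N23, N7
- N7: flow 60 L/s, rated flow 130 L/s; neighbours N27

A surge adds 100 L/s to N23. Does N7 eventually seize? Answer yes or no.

Round 1 — N23 at 190 > 160. N23 seizes.
  N23 sheds 190 L/s to N27: 190 each.
    N27: 70+190 = 260 > 120
Round 2 — N27 seizes.
  N27 sheds 260 L/s to N7: 260 each.
    N7: 60+260 = 320 > 130
Round 3 — N7 seizes.
  N7 sheds 320 L/s: no online neighbours, lost.
No further seizures.

yes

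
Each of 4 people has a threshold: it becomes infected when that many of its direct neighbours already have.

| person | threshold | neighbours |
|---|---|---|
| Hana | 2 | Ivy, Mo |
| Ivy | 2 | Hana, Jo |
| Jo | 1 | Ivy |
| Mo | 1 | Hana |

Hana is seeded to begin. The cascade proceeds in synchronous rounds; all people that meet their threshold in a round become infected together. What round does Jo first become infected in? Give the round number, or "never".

never

Round 1 — Hana becomes infected (initial).
Round 2 — checking thresholds:
  Ivy: 1 of 2 neighbours < 2, not yet.
  Mo: 1 of 1 neighbours ≥ 1, becomes infected.
Round 3 — no new infections; cascade stops.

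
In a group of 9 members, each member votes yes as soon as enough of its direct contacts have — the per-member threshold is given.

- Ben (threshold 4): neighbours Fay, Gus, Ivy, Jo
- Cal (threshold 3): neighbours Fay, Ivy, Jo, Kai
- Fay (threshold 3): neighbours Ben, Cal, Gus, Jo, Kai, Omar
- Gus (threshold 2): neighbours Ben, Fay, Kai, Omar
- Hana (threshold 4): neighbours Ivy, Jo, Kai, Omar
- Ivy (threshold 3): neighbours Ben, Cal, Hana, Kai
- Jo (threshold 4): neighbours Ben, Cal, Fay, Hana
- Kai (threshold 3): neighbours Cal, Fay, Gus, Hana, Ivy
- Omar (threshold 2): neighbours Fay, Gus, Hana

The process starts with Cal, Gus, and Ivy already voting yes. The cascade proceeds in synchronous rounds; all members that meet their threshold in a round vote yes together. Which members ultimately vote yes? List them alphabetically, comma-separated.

Round 1 — Cal, Gus, Ivy vote yes (initial).
Round 2 — checking thresholds:
  Ben: 2 of 4 neighbours < 4, not yet.
  Fay: 2 of 6 neighbours < 3, not yet.
  Hana: 1 of 4 neighbours < 4, not yet.
  Jo: 1 of 4 neighbours < 4, not yet.
  Kai: 3 of 5 neighbours ≥ 3, votes yes.
  Omar: 1 of 3 neighbours < 2, not yet.
Round 3 — checking thresholds:
  Ben: 2 of 4 neighbours < 4, not yet.
  Fay: 3 of 6 neighbours ≥ 3, votes yes.
  Hana: 2 of 4 neighbours < 4, not yet.
  Jo: 1 of 4 neighbours < 4, not yet.
  Omar: 1 of 3 neighbours < 2, not yet.
Round 4 — checking thresholds:
  Ben: 3 of 4 neighbours < 4, not yet.
  Hana: 2 of 4 neighbours < 4, not yet.
  Jo: 2 of 4 neighbours < 4, not yet.
  Omar: 2 of 3 neighbours ≥ 2, votes yes.
Round 5 — no new yes votes; cascade stops.

Cal, Fay, Gus, Ivy, Kai, Omar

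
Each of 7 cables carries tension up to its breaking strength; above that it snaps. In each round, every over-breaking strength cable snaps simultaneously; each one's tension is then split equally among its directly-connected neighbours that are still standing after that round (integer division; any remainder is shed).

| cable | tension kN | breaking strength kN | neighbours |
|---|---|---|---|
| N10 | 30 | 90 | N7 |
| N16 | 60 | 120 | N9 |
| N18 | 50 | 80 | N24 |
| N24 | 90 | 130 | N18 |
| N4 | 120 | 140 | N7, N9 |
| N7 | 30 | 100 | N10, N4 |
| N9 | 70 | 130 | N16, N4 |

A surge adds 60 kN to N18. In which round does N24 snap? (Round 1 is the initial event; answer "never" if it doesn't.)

Round 1 — N18 at 110 > 80. N18 snaps.
  N18 sheds 110 kN to N24: 110 each.
    N24: 90+110 = 200 > 130
Round 2 — N24 snaps.
  N24 sheds 200 kN: no online neighbours, lost.
No further breaks.

2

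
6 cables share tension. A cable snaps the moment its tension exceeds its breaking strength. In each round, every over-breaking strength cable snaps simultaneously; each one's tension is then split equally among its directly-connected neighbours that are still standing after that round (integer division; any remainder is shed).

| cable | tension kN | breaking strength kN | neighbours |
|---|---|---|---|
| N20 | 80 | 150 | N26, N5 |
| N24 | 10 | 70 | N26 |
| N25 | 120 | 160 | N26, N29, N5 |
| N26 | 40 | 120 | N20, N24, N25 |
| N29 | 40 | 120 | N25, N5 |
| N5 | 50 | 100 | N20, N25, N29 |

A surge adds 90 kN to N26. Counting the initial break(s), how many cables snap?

5

Round 1 — N26 at 130 > 120. N26 snaps.
  N26 sheds 130 kN to N20, N24, N25: 43 each (1 lost).
    N20: 80+43 = 123 ≤ 150
    N24: 10+43 = 53 ≤ 70
    N25: 120+43 = 163 > 160
Round 2 — N25 snaps.
  N25 sheds 163 kN to N29, N5: 81 each (1 lost).
    N29: 40+81 = 121 > 120
    N5: 50+81 = 131 > 100
Round 3 — N29, N5 snap.
  N29 sheds 121 kN: no online neighbours, lost.
  N5 sheds 131 kN to N20: 131 each.
    N20: 123+131 = 254 > 150
Round 4 — N20 snaps.
  N20 sheds 254 kN: no online neighbours, lost.
No further breaks.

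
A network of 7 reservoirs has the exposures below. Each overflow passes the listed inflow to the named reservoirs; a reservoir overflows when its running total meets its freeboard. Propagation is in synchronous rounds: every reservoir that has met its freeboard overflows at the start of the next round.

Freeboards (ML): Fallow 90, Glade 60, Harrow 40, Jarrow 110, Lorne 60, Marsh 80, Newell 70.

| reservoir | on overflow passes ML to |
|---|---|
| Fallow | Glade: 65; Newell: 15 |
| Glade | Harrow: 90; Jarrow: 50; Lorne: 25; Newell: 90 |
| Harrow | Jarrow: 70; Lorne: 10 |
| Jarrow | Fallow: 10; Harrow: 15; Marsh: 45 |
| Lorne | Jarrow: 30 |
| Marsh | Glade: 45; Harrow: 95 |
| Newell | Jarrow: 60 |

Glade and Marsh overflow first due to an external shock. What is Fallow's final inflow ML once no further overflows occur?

Round 1 — Glade, Marsh overflow (initial).
  Harrow: +90+95 → 185 ≥ 40
  Jarrow: +50 → 50 < 110
  Lorne: +25 → 25 < 60
  Newell: +90 → 90 ≥ 70
Round 2 — Harrow, Newell overflow.
  Jarrow: +70+60 → 180 ≥ 110
  Lorne: +10 → 35 < 60
Round 3 — Jarrow overflows.
  Fallow: +10 → 10 < 90
No further overflows.

10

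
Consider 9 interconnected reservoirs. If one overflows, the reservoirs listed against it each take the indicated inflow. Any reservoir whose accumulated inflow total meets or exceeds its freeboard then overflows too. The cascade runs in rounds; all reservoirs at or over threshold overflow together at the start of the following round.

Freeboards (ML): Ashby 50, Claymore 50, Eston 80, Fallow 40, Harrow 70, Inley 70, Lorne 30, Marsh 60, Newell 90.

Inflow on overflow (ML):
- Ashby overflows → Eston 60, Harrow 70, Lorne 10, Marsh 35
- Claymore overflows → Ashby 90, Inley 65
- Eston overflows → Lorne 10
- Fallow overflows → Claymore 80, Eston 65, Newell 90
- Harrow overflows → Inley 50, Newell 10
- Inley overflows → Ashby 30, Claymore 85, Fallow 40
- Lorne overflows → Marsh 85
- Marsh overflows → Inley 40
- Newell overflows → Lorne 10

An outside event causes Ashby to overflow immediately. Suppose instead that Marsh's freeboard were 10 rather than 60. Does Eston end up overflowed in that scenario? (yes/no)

With Marsh's freeboard at 10:
Round 1 — Ashby overflows (initial).
  Eston: +60 → 60 < 80
  Harrow: +70 → 70 ≥ 70
  Lorne: +10 → 10 < 30
  Marsh: +35 → 35 ≥ 10
Round 2 — Harrow, Marsh overflow.
  Inley: +50+40 → 90 ≥ 70
  Newell: +10 → 10 < 90
Round 3 — Inley overflows.
  Claymore: +85 → 85 ≥ 50
  Fallow: +40 → 40 ≥ 40
Round 4 — Claymore, Fallow overflow.
  Eston: +65 → 125 ≥ 80
  Newell: +90 → 100 ≥ 90
Round 5 — Eston, Newell overflow.
  Lorne: +10+10 → 30 ≥ 30
Round 6 — Lorne overflows.
No further overflows.

yes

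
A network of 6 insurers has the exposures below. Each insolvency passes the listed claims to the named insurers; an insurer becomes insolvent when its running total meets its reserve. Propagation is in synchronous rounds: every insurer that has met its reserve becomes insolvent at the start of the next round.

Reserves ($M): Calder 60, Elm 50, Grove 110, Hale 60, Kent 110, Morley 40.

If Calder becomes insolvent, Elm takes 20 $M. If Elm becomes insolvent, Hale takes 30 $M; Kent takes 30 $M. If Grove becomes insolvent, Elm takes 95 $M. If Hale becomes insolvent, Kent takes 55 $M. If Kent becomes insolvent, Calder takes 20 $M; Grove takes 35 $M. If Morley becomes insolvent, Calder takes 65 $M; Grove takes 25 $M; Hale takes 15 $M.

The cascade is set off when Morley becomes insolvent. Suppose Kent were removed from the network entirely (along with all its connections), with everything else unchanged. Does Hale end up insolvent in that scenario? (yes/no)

no

With Kent removed:
Round 1 — Morley becomes insolvent (initial).
  Calder: +65 → 65 ≥ 60
  Grove: +25 → 25 < 110
  Hale: +15 → 15 < 60
Round 2 — Calder becomes insolvent.
  Elm: +20 → 20 < 50
No further insolvencies.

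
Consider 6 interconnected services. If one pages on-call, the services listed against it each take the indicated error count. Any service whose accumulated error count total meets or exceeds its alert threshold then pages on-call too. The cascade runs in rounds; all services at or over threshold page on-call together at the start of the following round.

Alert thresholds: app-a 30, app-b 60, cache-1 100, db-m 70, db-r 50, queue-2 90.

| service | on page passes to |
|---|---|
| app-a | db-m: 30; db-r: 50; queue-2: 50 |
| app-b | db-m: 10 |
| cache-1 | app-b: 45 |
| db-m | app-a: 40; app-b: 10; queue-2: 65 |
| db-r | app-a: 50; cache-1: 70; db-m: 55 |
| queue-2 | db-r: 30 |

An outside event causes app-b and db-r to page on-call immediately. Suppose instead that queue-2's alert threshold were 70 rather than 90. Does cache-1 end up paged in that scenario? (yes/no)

no

With queue-2's alert threshold at 70:
Round 1 — app-b, db-r page on-call (initial).
  app-a: +50 → 50 ≥ 30
  cache-1: +70 → 70 < 100
  db-m: +10+55 → 65 < 70
Round 2 — app-a pages on-call.
  db-m: +30 → 95 ≥ 70
  queue-2: +50 → 50 < 70
Round 3 — db-m pages on-call.
  queue-2: +65 → 115 ≥ 70
Round 4 — queue-2 pages on-call.
No further pages.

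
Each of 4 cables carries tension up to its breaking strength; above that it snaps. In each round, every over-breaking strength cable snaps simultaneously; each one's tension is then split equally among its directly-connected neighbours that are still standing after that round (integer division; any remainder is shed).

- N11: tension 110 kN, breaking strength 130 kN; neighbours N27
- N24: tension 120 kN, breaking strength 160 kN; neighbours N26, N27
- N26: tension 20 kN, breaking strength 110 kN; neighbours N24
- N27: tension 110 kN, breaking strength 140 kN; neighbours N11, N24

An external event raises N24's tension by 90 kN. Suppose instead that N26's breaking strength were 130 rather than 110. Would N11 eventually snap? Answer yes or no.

With N26's breaking strength at 130:
Round 1 — N24 at 210 > 160. N24 snaps.
  N24 sheds 210 kN to N26, N27: 105 each.
    N26: 20+105 = 125 ≤ 130
    N27: 110+105 = 215 > 140
Round 2 — N27 snaps.
  N27 sheds 215 kN to N11: 215 each.
    N11: 110+215 = 325 > 130
Round 3 — N11 snaps.
  N11 sheds 325 kN: no online neighbours, lost.
No further breaks.

yes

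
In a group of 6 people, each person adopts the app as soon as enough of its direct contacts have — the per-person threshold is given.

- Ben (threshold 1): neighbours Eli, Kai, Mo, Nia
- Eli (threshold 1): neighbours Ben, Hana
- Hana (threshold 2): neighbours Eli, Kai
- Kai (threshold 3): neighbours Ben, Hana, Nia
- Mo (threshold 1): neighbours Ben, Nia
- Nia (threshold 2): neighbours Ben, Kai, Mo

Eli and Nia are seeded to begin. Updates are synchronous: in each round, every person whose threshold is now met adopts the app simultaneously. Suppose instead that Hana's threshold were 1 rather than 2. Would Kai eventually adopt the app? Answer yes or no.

yes

With Hana's threshold at 1:
Round 1 — Eli, Nia adopt the app (initial).
Round 2 — checking thresholds:
  Ben: 2 of 4 neighbours ≥ 1, adopts the app.
  Hana: 1 of 2 neighbours ≥ 1, adopts the app.
  Kai: 1 of 3 neighbours < 3, holds.
  Mo: 1 of 2 neighbours ≥ 1, adopts the app.
Round 3 — checking thresholds:
  Kai: 3 of 3 neighbours ≥ 3, adopts the app.
Round 4 — no new adoptions; cascade stops.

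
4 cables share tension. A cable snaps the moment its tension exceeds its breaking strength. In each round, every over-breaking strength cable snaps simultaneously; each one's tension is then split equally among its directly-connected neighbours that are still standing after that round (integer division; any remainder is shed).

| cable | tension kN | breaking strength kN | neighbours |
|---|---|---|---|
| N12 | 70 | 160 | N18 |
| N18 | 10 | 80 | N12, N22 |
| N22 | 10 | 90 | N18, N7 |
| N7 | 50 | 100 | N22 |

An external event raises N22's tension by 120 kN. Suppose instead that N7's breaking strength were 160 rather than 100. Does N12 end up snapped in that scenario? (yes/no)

With N7's breaking strength at 160:
Round 1 — N22 at 130 > 90. N22 snaps.
  N22 sheds 130 kN to N18, N7: 65 each.
    N18: 10+65 = 75 ≤ 80
    N7: 50+65 = 115 ≤ 160
No further breaks.

no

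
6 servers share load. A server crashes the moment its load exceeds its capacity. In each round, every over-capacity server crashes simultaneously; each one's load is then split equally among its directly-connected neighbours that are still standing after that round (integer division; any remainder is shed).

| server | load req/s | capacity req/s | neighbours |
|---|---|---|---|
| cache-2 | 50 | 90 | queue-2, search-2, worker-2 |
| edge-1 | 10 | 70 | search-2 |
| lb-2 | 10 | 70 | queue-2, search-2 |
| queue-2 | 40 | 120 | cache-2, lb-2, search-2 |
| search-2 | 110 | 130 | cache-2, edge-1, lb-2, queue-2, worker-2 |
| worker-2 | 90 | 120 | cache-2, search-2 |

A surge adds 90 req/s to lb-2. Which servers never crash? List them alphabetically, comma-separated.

Round 1 — lb-2 at 100 > 70. lb-2 crashes.
  lb-2 sheds 100 req/s to queue-2, search-2: 50 each.
    queue-2: 40+50 = 90 ≤ 120
    search-2: 110+50 = 160 > 130
Round 2 — search-2 crashes.
  search-2 sheds 160 req/s to cache-2, edge-1, queue-2, worker-2: 40 each.
    cache-2: 50+40 = 90 ≤ 90
    edge-1: 10+40 = 50 ≤ 70
    queue-2: 90+40 = 130 > 120
    worker-2: 90+40 = 130 > 120
Round 3 — queue-2, worker-2 crash.
  queue-2 sheds 130 req/s to cache-2: 130 each.
    cache-2: 90+130 = 220 > 90
  worker-2 sheds 130 req/s to cache-2: 130 each.
    cache-2: 220+130 = 350 > 90
Round 4 — cache-2 crashes.
  cache-2 sheds 350 req/s: no online neighbours, lost.
No further crashes.

edge-1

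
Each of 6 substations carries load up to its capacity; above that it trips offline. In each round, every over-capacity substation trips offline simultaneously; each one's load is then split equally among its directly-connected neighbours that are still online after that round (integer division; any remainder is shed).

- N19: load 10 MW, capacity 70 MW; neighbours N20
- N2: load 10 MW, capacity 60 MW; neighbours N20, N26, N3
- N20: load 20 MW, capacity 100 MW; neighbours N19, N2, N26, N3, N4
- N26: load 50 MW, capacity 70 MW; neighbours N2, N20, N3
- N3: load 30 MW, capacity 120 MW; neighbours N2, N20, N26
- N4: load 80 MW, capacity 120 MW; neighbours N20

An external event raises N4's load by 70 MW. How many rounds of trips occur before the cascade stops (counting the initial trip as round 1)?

5

Round 1 — N4 at 150 > 120. N4 trips offline.
  N4 sheds 150 MW to N20: 150 each.
    N20: 20+150 = 170 > 100
Round 2 — N20 trips offline.
  N20 sheds 170 MW to N19, N2, N26, N3: 42 each (2 lost).
    N19: 10+42 = 52 ≤ 70
    N2: 10+42 = 52 ≤ 60
    N26: 50+42 = 92 > 70
    N3: 30+42 = 72 ≤ 120
Round 3 — N26 trips offline.
  N26 sheds 92 MW to N2, N3: 46 each.
    N2: 52+46 = 98 > 60
    N3: 72+46 = 118 ≤ 120
Round 4 — N2 trips offline.
  N2 sheds 98 MW to N3: 98 each.
    N3: 118+98 = 216 > 120
Round 5 — N3 trips offline.
  N3 sheds 216 MW: no online neighbours, lost.
No further trips.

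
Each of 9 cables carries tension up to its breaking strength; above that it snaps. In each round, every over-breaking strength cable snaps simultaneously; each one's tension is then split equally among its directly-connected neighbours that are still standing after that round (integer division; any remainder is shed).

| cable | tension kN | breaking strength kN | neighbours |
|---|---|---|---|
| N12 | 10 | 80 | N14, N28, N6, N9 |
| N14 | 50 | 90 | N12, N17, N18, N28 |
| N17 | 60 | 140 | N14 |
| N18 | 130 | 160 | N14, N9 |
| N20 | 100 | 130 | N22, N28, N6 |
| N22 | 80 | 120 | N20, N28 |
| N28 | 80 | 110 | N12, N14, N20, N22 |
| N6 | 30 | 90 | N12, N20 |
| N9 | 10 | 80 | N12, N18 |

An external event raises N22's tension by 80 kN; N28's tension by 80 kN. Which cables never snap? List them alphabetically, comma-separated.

Round 1 — N22 at 160 > 120; N28 at 160 > 110. N22, N28 snap.
  N22 sheds 160 kN to N20: 160 each.
    N20: 100+160 = 260 > 130
  N28 sheds 160 kN to N12, N14, N20: 53 each (1 lost).
    N12: 10+53 = 63 ≤ 80
    N14: 50+53 = 103 > 90
    N20: 260+53 = 313 > 130
Round 2 — N14, N20 snap.
  N14 sheds 103 kN to N12, N17, N18: 34 each (1 lost).
    N12: 63+34 = 97 > 80
    N17: 60+34 = 94 ≤ 140
    N18: 130+34 = 164 > 160
  N20 sheds 313 kN to N6: 313 each.
    N6: 30+313 = 343 > 90
Round 3 — N12, N18, N6 snap.
  N12 sheds 97 kN to N9: 97 each.
    N9: 10+97 = 107 > 80
  N18 sheds 164 kN to N9: 164 each.
    N9: 107+164 = 271 > 80
  N6 sheds 343 kN: no online neighbours, lost.
Round 4 — N9 snaps.
  N9 sheds 271 kN: no online neighbours, lost.
No further breaks.

N17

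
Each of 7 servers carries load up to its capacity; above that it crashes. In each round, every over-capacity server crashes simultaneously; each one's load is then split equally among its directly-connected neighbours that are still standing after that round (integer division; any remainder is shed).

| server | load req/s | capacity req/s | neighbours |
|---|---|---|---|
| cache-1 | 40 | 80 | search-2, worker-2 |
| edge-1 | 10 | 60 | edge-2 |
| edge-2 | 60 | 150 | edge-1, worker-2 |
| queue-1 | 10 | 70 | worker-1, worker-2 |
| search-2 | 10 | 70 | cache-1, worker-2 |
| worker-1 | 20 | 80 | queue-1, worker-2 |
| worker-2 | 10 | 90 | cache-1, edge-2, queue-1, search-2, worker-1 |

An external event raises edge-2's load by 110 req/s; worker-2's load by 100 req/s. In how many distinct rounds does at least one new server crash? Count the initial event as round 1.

Round 1 — edge-2 at 170 > 150; worker-2 at 110 > 90. edge-2, worker-2 crash.
  edge-2 sheds 170 req/s to edge-1: 170 each.
    edge-1: 10+170 = 180 > 60
  worker-2 sheds 110 req/s to cache-1, queue-1, search-2, worker-1: 27 each (2 lost).
    cache-1: 40+27 = 67 ≤ 80
    queue-1: 10+27 = 37 ≤ 70
    search-2: 10+27 = 37 ≤ 70
    worker-1: 20+27 = 47 ≤ 80
Round 2 — edge-1 crashes.
  edge-1 sheds 180 req/s: no online neighbours, lost.
No further crashes.

2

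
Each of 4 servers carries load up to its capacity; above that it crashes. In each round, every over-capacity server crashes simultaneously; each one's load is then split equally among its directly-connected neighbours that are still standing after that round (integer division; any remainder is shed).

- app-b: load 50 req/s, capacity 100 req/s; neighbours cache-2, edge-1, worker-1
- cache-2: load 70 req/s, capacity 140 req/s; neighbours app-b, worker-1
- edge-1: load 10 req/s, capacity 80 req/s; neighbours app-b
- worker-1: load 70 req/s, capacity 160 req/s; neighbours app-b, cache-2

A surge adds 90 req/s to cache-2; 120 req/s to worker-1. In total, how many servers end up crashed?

Round 1 — cache-2 at 160 > 140; worker-1 at 190 > 160. cache-2, worker-1 crash.
  cache-2 sheds 160 req/s to app-b: 160 each.
    app-b: 50+160 = 210 > 100
  worker-1 sheds 190 req/s to app-b: 190 each.
    app-b: 210+190 = 400 > 100
Round 2 — app-b crashes.
  app-b sheds 400 req/s to edge-1: 400 each.
    edge-1: 10+400 = 410 > 80
Round 3 — edge-1 crashes.
  edge-1 sheds 410 req/s: no online neighbours, lost.
No further crashes.

4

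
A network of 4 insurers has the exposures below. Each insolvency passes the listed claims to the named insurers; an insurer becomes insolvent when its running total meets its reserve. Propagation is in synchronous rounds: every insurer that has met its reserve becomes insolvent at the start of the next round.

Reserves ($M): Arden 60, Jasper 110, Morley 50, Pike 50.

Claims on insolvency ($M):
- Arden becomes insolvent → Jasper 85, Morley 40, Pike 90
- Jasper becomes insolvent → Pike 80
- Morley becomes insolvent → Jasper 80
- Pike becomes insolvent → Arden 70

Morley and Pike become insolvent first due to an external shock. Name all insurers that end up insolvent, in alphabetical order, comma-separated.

Round 1 — Morley, Pike become insolvent (initial).
  Arden: +70 → 70 ≥ 60
  Jasper: +80 → 80 < 110
Round 2 — Arden becomes insolvent.
  Jasper: +85 → 165 ≥ 110
Round 3 — Jasper becomes insolvent.
No further insolvencies.

Arden, Jasper, Morley, Pike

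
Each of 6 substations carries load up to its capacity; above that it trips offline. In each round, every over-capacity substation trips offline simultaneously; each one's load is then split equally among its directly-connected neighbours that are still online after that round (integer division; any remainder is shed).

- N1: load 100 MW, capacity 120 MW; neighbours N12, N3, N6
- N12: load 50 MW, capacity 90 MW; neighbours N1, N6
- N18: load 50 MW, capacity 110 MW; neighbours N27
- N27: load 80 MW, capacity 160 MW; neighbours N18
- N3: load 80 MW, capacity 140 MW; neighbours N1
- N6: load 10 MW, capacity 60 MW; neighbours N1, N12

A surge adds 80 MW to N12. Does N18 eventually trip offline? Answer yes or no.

Round 1 — N12 at 130 > 90. N12 trips offline.
  N12 sheds 130 MW to N1, N6: 65 each.
    N1: 100+65 = 165 > 120
    N6: 10+65 = 75 > 60
Round 2 — N1, N6 trip offline.
  N1 sheds 165 MW to N3: 165 each.
    N3: 80+165 = 245 > 140
  N6 sheds 75 MW: no online neighbours, lost.
Round 3 — N3 trips offline.
  N3 sheds 245 MW: no online neighbours, lost.
No further trips.

no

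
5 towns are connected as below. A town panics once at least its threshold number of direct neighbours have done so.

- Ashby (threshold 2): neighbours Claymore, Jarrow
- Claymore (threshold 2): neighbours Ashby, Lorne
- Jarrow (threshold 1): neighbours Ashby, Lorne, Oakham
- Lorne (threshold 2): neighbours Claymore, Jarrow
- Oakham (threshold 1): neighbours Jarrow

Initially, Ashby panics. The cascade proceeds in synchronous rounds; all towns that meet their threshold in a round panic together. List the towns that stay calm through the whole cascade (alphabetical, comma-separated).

Claymore, Lorne

Round 1 — Ashby panics (initial).
Round 2 — checking thresholds:
  Claymore: 1 of 2 neighbours < 2, holds.
  Jarrow: 1 of 3 neighbours ≥ 1, panics.
Round 3 — checking thresholds:
  Claymore: 1 of 2 neighbours < 2, holds.
  Lorne: 1 of 2 neighbours < 2, holds.
  Oakham: 1 of 1 neighbours ≥ 1, panics.
Round 4 — no new panics; cascade stops.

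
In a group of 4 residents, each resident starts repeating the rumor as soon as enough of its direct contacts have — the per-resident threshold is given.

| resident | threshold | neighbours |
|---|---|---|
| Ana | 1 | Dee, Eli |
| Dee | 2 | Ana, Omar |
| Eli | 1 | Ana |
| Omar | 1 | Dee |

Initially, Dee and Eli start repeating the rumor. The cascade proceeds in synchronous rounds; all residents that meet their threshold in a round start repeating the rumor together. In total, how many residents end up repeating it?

4

Round 1 — Dee, Eli start repeating the rumor (initial).
Round 2 — checking thresholds:
  Ana: 2 of 2 neighbours ≥ 1, starts repeating the rumor.
  Omar: 1 of 1 neighbours ≥ 1, starts repeating the rumor.
Round 3 — no new spreads; cascade stops.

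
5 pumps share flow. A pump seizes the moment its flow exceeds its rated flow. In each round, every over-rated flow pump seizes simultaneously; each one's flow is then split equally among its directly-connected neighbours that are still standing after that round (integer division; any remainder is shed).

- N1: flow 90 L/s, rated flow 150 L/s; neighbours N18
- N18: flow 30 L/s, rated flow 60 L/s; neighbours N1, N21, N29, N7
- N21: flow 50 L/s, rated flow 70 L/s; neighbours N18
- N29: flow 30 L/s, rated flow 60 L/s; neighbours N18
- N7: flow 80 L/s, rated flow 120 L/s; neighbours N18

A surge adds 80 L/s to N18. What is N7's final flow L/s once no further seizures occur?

Round 1 — N18 at 110 > 60. N18 seizes.
  N18 sheds 110 L/s to N1, N21, N29, N7: 27 each (2 lost).
    N1: 90+27 = 117 ≤ 150
    N21: 50+27 = 77 > 70
    N29: 30+27 = 57 ≤ 60
    N7: 80+27 = 107 ≤ 120
Round 2 — N21 seizes.
  N21 sheds 77 L/s: no online neighbours, lost.
No further seizures.

107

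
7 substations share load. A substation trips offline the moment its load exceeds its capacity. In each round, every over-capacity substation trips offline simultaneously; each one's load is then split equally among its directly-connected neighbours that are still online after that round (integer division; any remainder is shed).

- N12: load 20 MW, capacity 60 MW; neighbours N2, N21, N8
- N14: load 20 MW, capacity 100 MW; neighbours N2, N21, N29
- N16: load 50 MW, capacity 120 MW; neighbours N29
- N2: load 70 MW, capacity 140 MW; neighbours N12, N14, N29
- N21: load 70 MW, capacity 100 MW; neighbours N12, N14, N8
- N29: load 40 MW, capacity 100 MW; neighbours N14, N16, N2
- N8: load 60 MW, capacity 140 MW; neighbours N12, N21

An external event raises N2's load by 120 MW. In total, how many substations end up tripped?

6

Round 1 — N2 at 190 > 140. N2 trips offline.
  N2 sheds 190 MW to N12, N14, N29: 63 each (1 lost).
    N12: 20+63 = 83 > 60
    N14: 20+63 = 83 ≤ 100
    N29: 40+63 = 103 > 100
Round 2 — N12, N29 trip offline.
  N12 sheds 83 MW to N21, N8: 41 each (1 lost).
    N21: 70+41 = 111 > 100
    N8: 60+41 = 101 ≤ 140
  N29 sheds 103 MW to N14, N16: 51 each (1 lost).
    N14: 83+51 = 134 > 100
    N16: 50+51 = 101 ≤ 120
Round 3 — N14, N21 trip offline.
  N14 sheds 134 MW: no online neighbours, lost.
  N21 sheds 111 MW to N8: 111 each.
    N8: 101+111 = 212 > 140
Round 4 — N8 trips offline.
  N8 sheds 212 MW: no online neighbours, lost.
No further trips.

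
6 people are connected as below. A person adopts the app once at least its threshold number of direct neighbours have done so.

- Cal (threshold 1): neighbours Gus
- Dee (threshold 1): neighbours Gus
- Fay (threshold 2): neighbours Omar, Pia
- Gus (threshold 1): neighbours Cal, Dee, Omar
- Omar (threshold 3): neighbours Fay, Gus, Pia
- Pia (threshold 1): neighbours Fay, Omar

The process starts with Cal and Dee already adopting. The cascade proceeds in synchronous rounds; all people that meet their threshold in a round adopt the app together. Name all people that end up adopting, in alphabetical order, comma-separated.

Round 1 — Cal, Dee adopt the app (initial).
Round 2 — checking thresholds:
  Gus: 2 of 3 neighbours ≥ 1, adopts the app.
Round 3 — no new adoptions; cascade stops.

Cal, Dee, Gus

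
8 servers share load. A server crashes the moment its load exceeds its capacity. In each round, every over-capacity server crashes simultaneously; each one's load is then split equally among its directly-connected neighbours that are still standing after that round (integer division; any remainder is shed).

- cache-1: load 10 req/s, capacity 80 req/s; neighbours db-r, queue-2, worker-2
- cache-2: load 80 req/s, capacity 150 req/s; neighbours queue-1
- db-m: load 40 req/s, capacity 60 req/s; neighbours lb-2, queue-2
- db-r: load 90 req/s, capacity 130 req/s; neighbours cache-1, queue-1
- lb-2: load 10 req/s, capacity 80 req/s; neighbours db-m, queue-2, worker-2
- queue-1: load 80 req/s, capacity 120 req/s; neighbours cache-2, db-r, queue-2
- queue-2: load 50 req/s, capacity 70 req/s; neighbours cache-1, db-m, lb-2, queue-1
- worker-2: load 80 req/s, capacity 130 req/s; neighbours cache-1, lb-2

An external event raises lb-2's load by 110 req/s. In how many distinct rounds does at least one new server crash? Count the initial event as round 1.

6

Round 1 — lb-2 at 120 > 80. lb-2 crashes.
  lb-2 sheds 120 req/s to db-m, queue-2, worker-2: 40 each.
    db-m: 40+40 = 80 > 60
    queue-2: 50+40 = 90 > 70
    worker-2: 80+40 = 120 ≤ 130
Round 2 — db-m, queue-2 crash.
  db-m sheds 80 req/s: no online neighbours, lost.
  queue-2 sheds 90 req/s to cache-1, queue-1: 45 each.
    cache-1: 10+45 = 55 ≤ 80
    queue-1: 80+45 = 125 > 120
Round 3 — queue-1 crashes.
  queue-1 sheds 125 req/s to cache-2, db-r: 62 each (1 lost).
    cache-2: 80+62 = 142 ≤ 150
    db-r: 90+62 = 152 > 130
Round 4 — db-r crashes.
  db-r sheds 152 req/s to cache-1: 152 each.
    cache-1: 55+152 = 207 > 80
Round 5 — cache-1 crashes.
  cache-1 sheds 207 req/s to worker-2: 207 each.
    worker-2: 120+207 = 327 > 130
Round 6 — worker-2 crashes.
  worker-2 sheds 327 req/s: no online neighbours, lost.
No further crashes.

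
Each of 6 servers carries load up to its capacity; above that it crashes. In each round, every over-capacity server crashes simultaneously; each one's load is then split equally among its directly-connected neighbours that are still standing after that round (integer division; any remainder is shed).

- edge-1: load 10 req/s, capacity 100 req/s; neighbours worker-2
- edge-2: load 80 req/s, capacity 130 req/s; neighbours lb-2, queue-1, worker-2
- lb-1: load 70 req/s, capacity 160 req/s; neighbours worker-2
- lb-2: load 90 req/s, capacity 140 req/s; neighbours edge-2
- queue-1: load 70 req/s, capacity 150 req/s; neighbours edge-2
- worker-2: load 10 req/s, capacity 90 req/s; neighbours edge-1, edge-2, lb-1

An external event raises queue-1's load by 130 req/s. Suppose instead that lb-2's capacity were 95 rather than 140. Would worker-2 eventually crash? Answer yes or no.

With lb-2's capacity at 95:
Round 1 — queue-1 at 200 > 150. queue-1 crashes.
  queue-1 sheds 200 req/s to edge-2: 200 each.
    edge-2: 80+200 = 280 > 130
Round 2 — edge-2 crashes.
  edge-2 sheds 280 req/s to lb-2, worker-2: 140 each.
    lb-2: 90+140 = 230 > 95
    worker-2: 10+140 = 150 > 90
Round 3 — lb-2, worker-2 crash.
  lb-2 sheds 230 req/s: no online neighbours, lost.
  worker-2 sheds 150 req/s to edge-1, lb-1: 75 each.
    edge-1: 10+75 = 85 ≤ 100
    lb-1: 70+75 = 145 ≤ 160
No further crashes.

yes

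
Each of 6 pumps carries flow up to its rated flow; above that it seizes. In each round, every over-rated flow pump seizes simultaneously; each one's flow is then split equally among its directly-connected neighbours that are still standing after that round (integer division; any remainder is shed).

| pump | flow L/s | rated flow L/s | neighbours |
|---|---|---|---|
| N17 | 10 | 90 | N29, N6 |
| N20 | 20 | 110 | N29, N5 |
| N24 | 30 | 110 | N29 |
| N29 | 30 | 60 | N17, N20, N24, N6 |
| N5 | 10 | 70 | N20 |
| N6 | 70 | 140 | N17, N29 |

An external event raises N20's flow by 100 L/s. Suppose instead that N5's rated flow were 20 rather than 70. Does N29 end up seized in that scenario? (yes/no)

With N5's rated flow at 20:
Round 1 — N20 at 120 > 110. N20 seizes.
  N20 sheds 120 L/s to N29, N5: 60 each.
    N29: 30+60 = 90 > 60
    N5: 10+60 = 70 > 20
Round 2 — N29, N5 seize.
  N29 sheds 90 L/s to N17, N24, N6: 30 each.
    N17: 10+30 = 40 ≤ 90
    N24: 30+30 = 60 ≤ 110
    N6: 70+30 = 100 ≤ 140
  N5 sheds 70 L/s: no online neighbours, lost.
No further seizures.

yes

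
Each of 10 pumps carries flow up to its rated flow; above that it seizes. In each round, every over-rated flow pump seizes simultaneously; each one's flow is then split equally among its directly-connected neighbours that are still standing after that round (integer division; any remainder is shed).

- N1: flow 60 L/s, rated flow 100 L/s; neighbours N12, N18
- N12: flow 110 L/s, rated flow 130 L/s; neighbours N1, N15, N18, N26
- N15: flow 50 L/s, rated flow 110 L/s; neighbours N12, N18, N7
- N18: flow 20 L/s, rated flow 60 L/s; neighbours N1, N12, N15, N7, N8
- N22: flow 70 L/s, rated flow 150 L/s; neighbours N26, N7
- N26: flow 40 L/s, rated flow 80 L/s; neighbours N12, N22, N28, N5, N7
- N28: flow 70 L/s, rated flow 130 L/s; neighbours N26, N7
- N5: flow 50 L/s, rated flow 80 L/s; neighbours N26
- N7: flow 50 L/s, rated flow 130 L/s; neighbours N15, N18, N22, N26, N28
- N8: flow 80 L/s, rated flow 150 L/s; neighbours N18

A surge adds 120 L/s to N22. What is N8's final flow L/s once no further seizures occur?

102

Round 1 — N22 at 190 > 150. N22 seizes.
  N22 sheds 190 L/s to N26, N7: 95 each.
    N26: 40+95 = 135 > 80
    N7: 50+95 = 145 > 130
Round 2 — N26, N7 seize.
  N26 sheds 135 L/s to N12, N28, N5: 45 each.
    N12: 110+45 = 155 > 130
    N28: 70+45 = 115 ≤ 130
    N5: 50+45 = 95 > 80
  N7 sheds 145 L/s to N15, N18, N28: 48 each (1 lost).
    N15: 50+48 = 98 ≤ 110
    N18: 20+48 = 68 > 60
    N28: 115+48 = 163 > 130
Round 3 — N12, N18, N28, N5 seize.
  N12 sheds 155 L/s to N1, N15: 77 each (1 lost).
    N1: 60+77 = 137 > 100
    N15: 98+77 = 175 > 110
  N18 sheds 68 L/s to N1, N15, N8: 22 each (2 lost).
    N1: 137+22 = 159 > 100
    N15: 175+22 = 197 > 110
    N8: 80+22 = 102 ≤ 150
  N28 sheds 163 L/s: no online neighbours, lost.
  N5 sheds 95 L/s: no online neighbours, lost.
Round 4 — N1, N15 seize.
  N1 sheds 159 L/s: no online neighbours, lost.
  N15 sheds 197 L/s: no online neighbours, lost.
No further seizures.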